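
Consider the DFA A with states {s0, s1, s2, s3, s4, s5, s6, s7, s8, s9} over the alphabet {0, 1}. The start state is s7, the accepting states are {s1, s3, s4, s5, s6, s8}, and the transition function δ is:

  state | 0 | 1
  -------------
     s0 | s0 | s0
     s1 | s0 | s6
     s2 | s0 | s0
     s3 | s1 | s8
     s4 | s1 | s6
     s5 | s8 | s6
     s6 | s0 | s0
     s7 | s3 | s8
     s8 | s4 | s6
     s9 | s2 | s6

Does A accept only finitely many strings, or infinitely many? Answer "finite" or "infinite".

The useful states (reachable from s7 and able to reach an accepting state) are {s1, s3, s4, s6, s7, s8}.
Restricted to these states the transition graph has no cycle, so every accepting path has bounded length and L is finite.

finite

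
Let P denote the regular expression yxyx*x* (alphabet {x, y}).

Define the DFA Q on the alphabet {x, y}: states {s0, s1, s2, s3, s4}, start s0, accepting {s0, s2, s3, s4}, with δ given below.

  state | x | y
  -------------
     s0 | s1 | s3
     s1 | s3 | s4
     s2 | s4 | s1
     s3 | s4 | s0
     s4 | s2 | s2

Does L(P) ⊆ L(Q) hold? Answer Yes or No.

Converting the expression P to a DFA (subset construction, then merging equivalent states) gives the minimal DFA with states {p0, p1, p2, p3, p4}, start state p0, accepting states {p4} and transitions p0: x→p1, y→p2; p1: x→p1, y→p1; p2: x→p3, y→p1; p3: x→p1, y→p4; p4: x→p4, y→p1.
Exploring the product automaton P × Q from the start pair (p0, s0), following both machines on each input symbol, reaches 10 state pairs: (p0, s0), (p1, s1), (p2, s3), (p1, s3), (p1, s4), (p3, s4), (p1, s0), (p1, s2), (p4, s2), (p4, s4).
P accepts in {p4} and Q accepts in {s0, s2, s3, s4}. The reachable pairs whose P-component is accepting are (p4, s2), (p4, s4); in each of them the Q-component is accepting too, so the product for L(P) \ L(Q) (P-component accepting, Q-component rejecting) has no reachable accepting pair and the difference is empty.
Hence every string in L(P) is also in L(Q).

Yes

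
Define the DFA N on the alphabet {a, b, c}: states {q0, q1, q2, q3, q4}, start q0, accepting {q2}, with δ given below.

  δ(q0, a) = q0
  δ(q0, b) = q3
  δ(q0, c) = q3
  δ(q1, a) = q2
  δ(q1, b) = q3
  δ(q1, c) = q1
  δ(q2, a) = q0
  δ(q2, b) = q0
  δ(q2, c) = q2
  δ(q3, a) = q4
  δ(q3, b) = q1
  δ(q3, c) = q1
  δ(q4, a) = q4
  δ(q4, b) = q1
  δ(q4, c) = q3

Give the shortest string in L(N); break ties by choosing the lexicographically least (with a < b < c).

A breadth-first search from q0 reaches an accepting state first via the path q0 → q3 → q1 → q2 on input bba.
No string of length < 3 is accepted (BFS exhausts all shorter strings without reaching an accepting state), and bba is the lexicographically least accepting string of length 3.

bba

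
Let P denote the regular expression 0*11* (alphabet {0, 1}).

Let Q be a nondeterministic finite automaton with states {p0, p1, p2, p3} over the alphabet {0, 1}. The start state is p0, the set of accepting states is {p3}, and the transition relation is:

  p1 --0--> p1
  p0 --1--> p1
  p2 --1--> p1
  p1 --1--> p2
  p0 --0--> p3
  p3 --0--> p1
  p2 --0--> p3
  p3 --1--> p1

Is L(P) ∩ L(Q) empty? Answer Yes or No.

Yes

Converting the expression P to a DFA (subset construction, then merging equivalent states) gives the minimal DFA with states {r0, r1, r2}, start state r0, accepting states {r1} and transitions r0: 0→r0, 1→r1; r1: 0→r2, 1→r1; r2: 0→r2, 1→r2.
Exploring the product automaton P × Q from the start pair (r0, p0), following both machines on each input symbol, reaches 8 state pairs: (r0, p0), (r0, p3), (r1, p1), (r0, p1), (r2, p1), (r1, p2), (r2, p2), (r2, p3).
P accepts in {r1} and Q accepts in {p3}; no reachable pair has both components accepting, so no string drives both machines to acceptance simultaneously and L(P) ∩ L(Q) = ∅.
So no string is accepted by both, and the intersection is empty.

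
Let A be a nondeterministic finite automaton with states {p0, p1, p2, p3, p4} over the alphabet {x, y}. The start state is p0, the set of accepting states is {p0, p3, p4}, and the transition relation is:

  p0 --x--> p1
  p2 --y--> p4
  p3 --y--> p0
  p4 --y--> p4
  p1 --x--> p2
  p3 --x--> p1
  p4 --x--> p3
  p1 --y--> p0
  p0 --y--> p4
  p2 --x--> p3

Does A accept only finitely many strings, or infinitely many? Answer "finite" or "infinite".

State p0 is reachable from the start and can reach an accepting state, and it lies on the cycle p0 → p1 → p0.
Traversing that cycle any number of times yields accepted strings of unbounded length, so the language is infinite.

infinite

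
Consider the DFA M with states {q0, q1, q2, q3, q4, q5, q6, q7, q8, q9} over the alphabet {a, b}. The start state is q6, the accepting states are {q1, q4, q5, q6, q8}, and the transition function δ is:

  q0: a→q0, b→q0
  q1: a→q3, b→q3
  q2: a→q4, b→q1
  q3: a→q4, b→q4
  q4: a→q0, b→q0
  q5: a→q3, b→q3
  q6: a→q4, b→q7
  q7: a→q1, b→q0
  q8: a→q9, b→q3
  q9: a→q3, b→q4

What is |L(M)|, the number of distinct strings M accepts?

The useful subgraph on states {q1, q3, q4, q6, q7} is acyclic, so L(M) is finite; the longest accepting path visits 5 useful states, giving maximum string length 4.
Counting accepting paths from q6 by length: 1 of length 0, 1 of length 1, 1 of length 2, 4 of length 4. Total 7.

7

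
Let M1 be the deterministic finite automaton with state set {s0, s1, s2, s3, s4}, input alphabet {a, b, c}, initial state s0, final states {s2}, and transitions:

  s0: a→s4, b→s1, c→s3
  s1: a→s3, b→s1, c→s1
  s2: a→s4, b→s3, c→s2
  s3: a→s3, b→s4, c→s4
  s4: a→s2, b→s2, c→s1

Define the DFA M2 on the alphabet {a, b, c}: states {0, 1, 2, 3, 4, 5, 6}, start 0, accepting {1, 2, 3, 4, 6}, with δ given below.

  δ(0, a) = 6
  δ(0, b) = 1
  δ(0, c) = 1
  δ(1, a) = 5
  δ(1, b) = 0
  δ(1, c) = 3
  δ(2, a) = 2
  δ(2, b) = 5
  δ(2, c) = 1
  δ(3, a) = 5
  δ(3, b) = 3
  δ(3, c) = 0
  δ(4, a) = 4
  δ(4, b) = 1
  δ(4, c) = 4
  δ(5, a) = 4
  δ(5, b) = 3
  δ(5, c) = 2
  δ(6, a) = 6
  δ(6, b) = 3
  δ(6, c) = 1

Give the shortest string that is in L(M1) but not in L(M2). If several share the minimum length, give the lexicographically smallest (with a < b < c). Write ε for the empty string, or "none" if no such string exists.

The string abc is accepted by M1 but not by M2.
No shorter string lies in the difference, and abc is the lexicographically first length-3 string in L(M1) \ L(M2).

abc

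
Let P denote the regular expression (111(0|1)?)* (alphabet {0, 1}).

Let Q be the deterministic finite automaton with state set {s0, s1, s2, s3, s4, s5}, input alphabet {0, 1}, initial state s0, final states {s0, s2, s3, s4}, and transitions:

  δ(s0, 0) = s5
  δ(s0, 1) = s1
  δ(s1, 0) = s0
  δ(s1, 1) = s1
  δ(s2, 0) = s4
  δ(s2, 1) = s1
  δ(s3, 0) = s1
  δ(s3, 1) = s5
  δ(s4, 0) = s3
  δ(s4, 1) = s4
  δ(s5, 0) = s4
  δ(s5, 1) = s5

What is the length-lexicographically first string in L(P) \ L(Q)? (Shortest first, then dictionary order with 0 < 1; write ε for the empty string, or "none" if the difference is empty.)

The string 111 is accepted by P but not by Q.
No shorter string lies in the difference, and 111 is the lexicographically first length-3 string in L(P) \ L(Q).

111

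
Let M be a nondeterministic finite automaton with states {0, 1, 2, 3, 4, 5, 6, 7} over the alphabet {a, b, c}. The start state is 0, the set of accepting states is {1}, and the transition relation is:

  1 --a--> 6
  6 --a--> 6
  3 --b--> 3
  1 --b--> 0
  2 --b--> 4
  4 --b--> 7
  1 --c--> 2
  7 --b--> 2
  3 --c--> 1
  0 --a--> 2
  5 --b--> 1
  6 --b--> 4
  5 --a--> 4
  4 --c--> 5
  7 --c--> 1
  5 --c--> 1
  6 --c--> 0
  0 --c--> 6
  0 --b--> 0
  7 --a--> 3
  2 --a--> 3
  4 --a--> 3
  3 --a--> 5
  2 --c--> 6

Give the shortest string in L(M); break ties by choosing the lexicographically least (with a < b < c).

aac

A breadth-first search from 0 reaches an accepting state first via the path 0 → 2 → 3 → 1 on input aac.
No string of length < 3 is accepted (BFS exhausts all shorter strings without reaching an accepting state), and aac is the lexicographically least accepting string of length 3.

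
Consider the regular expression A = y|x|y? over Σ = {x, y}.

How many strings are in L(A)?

The expression has no Kleene star, so L(A) is finite. Expanding the alternatives gives {ε, x, y}.
That is 1 of length 0, 2 of length 1: 3 strings in all.

3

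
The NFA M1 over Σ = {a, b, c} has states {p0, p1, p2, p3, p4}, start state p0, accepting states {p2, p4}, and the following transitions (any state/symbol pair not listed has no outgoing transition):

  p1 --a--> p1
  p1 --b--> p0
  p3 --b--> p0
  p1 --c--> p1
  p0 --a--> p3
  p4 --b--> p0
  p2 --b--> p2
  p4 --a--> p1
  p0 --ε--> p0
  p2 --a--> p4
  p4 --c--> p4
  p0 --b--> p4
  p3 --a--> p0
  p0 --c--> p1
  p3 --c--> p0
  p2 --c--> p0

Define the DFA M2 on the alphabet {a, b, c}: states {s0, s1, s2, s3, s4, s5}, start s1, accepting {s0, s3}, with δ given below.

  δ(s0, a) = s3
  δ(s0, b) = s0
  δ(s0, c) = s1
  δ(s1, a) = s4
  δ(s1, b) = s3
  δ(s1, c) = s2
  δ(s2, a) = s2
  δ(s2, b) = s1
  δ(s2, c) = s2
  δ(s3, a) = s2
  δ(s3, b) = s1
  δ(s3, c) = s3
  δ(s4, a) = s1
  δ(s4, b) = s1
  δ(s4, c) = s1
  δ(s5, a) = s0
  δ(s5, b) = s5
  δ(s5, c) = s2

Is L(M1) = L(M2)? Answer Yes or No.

Exploring the product automaton M1 × M2 from the start pair (p0, s1), following both machines on each input symbol, reaches 4 state pairs: (p0, s1), (p3, s4), (p4, s3), (p1, s2).
M1 accepts in {p2, p4} and M2 accepts in {s0, s3}. In every reachable pair the two components are either both accepting — (p4, s3) — or both non-accepting, so no string is accepted by exactly one of the machines: L(M1) \ L(M2) and L(M2) \ L(M1) are both empty.
Hence every string is accepted by M1 iff it is accepted by M2, and the two languages coincide.

Yes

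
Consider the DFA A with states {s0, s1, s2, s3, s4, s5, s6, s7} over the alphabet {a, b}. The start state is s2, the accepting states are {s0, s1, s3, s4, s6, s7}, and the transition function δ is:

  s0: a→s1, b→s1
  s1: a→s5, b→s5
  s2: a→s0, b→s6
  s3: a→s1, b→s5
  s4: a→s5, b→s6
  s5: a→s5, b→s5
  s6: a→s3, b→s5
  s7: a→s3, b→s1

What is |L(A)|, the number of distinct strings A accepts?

The useful subgraph on states {s0, s1, s2, s3, s6} is acyclic, so L(A) is finite; the longest accepting path visits 4 useful states, giving maximum string length 3.
Counting accepting paths from s2 by length: 2 of length 1, 3 of length 2, 1 of length 3. Total 6.

6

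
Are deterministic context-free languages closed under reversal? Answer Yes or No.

No

L = {c bⁿaⁿ : n≥0} ∪ {d b²ⁿaⁿ : n≥0} is a DCFL: the first symbol tells a deterministic PDA whether to pop one or two b's per a. Its reversal Lᴿ = {aⁿbⁿ c : n≥0} ∪ {aⁿb²ⁿ d : n≥0} is not. DCFLs are closed under right quotient by regular languages, and Lᴿ/{c, d} = {aⁿbⁿ : n≥0} ∪ {aⁿb²ⁿ : n≥0} — the standard context-free language accepted by no deterministic PDA (intuitively the machine would have to commit to a b-to-a ratio before the distinguishing marker arrives; formally, a DPDA for it would have a single run on aⁿb²ⁿ, accepting after the prefix aⁿbⁿ and accepting again after n more b's; an ordinary PDA that simulates it on a's and b's and, at any moment when it is accepting, may switch to reading only a fresh letter e while feeding each e to the simulation as a b, would accept aⁱbʲeᵏ (k≥1) exactly when both aⁱbʲ and aⁱbʲ⁺ᵏ are in the language, i.e. its language intersected with the regular set a*b*e⁺ would be exactly {aⁿbⁿeⁿ : n≥1} — impossible, since context-free languages are closed under intersection with regular sets and {aⁿbⁿeⁿ} is not context-free). So Lᴿ cannot be a DCFL.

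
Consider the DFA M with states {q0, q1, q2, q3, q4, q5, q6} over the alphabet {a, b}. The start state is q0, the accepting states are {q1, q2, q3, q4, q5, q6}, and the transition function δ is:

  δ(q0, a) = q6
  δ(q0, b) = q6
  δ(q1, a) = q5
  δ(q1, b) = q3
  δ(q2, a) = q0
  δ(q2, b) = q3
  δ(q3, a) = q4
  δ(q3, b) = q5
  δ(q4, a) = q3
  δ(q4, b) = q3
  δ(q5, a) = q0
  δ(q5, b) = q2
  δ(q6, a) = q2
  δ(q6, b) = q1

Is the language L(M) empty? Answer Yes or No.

No

The string a is accepted: the run q0 → q6 ends in the accepting state q6.
Since at least one string is accepted, L(M) is not empty.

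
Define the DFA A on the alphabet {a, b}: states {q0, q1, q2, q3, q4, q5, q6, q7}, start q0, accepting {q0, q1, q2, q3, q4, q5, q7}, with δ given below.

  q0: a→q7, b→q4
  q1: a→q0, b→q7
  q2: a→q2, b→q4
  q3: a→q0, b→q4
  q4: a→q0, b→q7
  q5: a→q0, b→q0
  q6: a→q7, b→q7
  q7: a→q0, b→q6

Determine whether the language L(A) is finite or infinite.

State q0 is reachable from the start and can reach an accepting state, and it lies on the cycle q0 → q4 → q0.
Traversing that cycle any number of times yields accepted strings of unbounded length, so the language is infinite.

infinite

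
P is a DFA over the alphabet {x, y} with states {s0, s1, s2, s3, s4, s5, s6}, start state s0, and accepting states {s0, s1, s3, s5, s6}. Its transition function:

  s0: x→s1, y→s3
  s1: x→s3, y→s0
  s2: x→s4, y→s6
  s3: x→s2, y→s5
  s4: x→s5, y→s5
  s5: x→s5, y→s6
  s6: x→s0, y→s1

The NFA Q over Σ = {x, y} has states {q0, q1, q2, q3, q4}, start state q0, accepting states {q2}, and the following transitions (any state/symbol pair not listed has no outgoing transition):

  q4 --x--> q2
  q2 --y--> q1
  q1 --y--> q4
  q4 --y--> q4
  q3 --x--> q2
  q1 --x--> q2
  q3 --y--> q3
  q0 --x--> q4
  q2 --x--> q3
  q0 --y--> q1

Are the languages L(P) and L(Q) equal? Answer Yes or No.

No

The empty string ε is accepted by P but rejected by Q.
So L(P) ≠ L(Q).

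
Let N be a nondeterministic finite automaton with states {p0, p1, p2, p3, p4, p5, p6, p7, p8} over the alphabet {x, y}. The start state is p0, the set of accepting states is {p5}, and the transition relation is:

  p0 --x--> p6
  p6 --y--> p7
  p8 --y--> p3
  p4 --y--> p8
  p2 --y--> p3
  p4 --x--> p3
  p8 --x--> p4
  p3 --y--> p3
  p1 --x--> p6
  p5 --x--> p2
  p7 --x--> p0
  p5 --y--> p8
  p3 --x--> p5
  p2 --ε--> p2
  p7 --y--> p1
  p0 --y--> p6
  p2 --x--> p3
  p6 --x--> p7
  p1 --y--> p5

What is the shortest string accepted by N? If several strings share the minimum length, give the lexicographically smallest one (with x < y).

A breadth-first search from p0 reaches an accepting state first via the path p0 → p6 → p7 → p1 → p5 on input xxyy.
No string of length < 4 is accepted (BFS exhausts all shorter strings without reaching an accepting state), and xxyy is the lexicographically least accepting string of length 4.

xxyy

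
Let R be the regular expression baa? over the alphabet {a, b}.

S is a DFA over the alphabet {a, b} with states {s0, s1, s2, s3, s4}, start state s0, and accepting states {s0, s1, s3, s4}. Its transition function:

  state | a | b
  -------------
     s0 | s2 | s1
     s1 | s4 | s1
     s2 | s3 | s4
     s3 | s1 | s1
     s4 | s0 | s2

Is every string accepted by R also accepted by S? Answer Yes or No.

Yes

Converting the expression R to a DFA (subset construction, then merging equivalent states) gives the minimal DFA with states {r0, r1, r2, r3, r4}, start state r0, accepting states {r3, r4} and transitions r0: a→r1, b→r2; r1: a→r1, b→r1; r2: a→r3, b→r1; r3: a→r4, b→r1; r4: a→r1, b→r1.
Exploring the product automaton R × S from the start pair (r0, s0), following both machines on each input symbol, reaches 9 state pairs: (r0, s0), (r1, s2), (r2, s1), (r1, s3), (r1, s4), (r3, s4), (r1, s1), (r1, s0), (r4, s0).
R accepts in {r3, r4} and S accepts in {s0, s1, s3, s4}. The reachable pairs whose R-component is accepting are (r3, s4), (r4, s0); in each of them the S-component is accepting too, so the product for L(R) \ L(S) (R-component accepting, S-component rejecting) has no reachable accepting pair and the difference is empty.
Hence every string in L(R) is also in L(S).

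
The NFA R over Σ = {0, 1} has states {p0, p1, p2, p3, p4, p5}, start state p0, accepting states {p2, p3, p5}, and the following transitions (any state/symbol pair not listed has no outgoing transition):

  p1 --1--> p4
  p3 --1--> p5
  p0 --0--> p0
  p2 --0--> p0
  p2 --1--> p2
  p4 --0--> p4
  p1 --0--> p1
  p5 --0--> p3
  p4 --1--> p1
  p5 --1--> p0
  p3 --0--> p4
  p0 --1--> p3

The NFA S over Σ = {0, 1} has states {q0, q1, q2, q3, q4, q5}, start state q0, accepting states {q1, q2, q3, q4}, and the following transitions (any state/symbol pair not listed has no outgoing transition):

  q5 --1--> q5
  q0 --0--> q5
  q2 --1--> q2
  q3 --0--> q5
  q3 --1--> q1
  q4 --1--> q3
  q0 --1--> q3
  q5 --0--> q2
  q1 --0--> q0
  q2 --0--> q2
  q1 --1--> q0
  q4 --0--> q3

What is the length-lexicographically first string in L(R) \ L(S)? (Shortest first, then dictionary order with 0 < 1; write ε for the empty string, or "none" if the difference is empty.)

The string 01 is accepted by R but not by S.
No shorter string lies in the difference, and 01 is the lexicographically first length-2 string in L(R) \ L(S).

01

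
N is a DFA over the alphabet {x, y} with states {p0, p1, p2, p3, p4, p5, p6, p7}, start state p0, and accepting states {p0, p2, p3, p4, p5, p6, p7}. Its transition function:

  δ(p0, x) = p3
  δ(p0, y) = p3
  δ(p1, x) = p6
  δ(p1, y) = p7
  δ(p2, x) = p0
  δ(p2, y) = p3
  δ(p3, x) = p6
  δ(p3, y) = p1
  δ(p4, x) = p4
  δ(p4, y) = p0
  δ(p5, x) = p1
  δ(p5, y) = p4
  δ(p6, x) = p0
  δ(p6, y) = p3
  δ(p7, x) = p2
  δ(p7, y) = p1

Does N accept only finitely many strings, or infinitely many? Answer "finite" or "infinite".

State p0 is reachable from the start and can reach an accepting state, and it lies on the cycle p0 → p3 → p1 → p6 → p0.
Traversing that cycle any number of times yields accepted strings of unbounded length, so the language is infinite.

infinite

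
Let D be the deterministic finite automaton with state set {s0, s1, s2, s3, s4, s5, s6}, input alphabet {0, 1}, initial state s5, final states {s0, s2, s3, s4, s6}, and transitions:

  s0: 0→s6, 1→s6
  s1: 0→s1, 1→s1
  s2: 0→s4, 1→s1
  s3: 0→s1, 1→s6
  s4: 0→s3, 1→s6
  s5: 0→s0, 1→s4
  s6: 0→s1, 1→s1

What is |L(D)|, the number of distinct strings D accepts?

The useful subgraph on states {s0, s3, s4, s5, s6} is acyclic, so L(D) is finite; the longest accepting path visits 4 useful states, giving maximum string length 3.
Counting accepting paths from s5 by length: 2 of length 1, 4 of length 2, 1 of length 3. Total 7.

7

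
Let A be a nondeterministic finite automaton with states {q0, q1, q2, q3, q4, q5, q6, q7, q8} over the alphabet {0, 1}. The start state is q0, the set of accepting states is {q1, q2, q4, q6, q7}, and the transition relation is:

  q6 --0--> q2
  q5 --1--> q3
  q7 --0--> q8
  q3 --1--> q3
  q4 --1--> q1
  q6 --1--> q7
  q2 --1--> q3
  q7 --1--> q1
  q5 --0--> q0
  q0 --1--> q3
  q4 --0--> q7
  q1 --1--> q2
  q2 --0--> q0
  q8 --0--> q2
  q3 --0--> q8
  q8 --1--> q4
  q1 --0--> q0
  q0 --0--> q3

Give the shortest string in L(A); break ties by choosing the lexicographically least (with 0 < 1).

000

A breadth-first search from q0 reaches an accepting state first via the path q0 → q3 → q8 → q2 on input 000.
No string of length < 3 is accepted (BFS exhausts all shorter strings without reaching an accepting state), and 000 is the lexicographically least accepting string of length 3.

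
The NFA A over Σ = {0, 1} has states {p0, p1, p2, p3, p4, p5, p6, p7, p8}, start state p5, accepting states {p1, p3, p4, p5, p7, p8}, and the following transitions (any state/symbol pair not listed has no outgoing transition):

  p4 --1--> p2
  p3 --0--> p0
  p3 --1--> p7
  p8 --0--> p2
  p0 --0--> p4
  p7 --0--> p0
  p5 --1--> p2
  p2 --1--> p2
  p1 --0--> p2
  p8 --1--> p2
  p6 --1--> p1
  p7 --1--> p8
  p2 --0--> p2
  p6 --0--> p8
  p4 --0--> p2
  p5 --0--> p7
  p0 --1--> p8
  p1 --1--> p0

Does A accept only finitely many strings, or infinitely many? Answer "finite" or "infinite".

The useful states (reachable from p5 and able to reach an accepting state) are {p0, p4, p5, p7, p8}.
Restricted to these states the transition graph has no cycle, so every accepting path has bounded length and L is finite.

finite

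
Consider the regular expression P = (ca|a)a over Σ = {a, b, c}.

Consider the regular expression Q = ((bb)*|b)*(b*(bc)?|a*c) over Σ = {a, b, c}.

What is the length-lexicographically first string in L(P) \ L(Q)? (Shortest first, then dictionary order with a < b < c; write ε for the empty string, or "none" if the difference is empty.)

aa

The string aa is accepted by P but not by Q.
No shorter string lies in the difference, and aa is the lexicographically first length-2 string in L(P) \ L(Q).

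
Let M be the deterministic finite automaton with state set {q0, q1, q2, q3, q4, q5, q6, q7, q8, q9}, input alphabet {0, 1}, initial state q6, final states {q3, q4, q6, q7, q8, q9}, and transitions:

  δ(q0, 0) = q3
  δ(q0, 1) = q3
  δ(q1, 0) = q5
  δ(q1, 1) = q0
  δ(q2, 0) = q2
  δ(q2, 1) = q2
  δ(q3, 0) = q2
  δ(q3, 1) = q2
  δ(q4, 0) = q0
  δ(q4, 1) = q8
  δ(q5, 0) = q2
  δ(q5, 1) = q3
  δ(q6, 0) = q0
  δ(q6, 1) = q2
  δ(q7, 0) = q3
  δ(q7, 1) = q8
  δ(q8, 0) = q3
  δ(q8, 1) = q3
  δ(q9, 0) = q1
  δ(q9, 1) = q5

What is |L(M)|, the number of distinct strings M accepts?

The useful subgraph on states {q0, q3, q6} is acyclic, so L(M) is finite; the longest accepting path visits 3 useful states, giving maximum string length 2.
Counting accepting paths from q6 by length: 1 of length 0, 2 of length 2. Total 3.

3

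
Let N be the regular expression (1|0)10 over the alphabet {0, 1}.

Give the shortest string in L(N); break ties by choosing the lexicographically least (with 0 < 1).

010

By inspection of the expression, no string of length less than 3 matches, and 010 is the lexicographically first match of length 3.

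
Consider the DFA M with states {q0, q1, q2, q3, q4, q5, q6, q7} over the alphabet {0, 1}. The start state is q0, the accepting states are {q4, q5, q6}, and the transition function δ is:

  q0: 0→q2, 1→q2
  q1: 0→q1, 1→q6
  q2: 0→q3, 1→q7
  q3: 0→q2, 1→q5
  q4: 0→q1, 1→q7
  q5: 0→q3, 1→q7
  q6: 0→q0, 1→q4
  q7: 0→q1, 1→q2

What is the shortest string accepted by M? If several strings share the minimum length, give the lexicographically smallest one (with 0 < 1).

A breadth-first search from q0 reaches an accepting state first via the path q0 → q2 → q3 → q5 on input 001.
No string of length < 3 is accepted (BFS exhausts all shorter strings without reaching an accepting state), and 001 is the lexicographically least accepting string of length 3.

001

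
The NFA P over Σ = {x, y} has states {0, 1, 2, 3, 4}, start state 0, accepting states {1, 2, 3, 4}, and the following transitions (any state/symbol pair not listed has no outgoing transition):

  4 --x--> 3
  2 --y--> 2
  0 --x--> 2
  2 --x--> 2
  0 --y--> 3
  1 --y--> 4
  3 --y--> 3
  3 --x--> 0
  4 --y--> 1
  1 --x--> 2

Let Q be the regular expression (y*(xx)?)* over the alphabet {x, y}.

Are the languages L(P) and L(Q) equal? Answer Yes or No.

The string x is accepted by P but rejected by Q.
So L(P) ≠ L(Q).

No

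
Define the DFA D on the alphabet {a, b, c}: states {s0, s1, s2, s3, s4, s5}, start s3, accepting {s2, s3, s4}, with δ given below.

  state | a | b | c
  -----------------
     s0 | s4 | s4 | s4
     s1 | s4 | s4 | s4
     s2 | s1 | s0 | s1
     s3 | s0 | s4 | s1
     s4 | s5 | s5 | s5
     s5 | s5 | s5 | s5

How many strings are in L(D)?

The useful subgraph on states {s0, s1, s3, s4} is acyclic, so L(D) is finite; the longest accepting path visits 3 useful states, giving maximum string length 2.
Counting accepting paths from s3 by length: 1 of length 0, 1 of length 1, 6 of length 2. Total 8.

8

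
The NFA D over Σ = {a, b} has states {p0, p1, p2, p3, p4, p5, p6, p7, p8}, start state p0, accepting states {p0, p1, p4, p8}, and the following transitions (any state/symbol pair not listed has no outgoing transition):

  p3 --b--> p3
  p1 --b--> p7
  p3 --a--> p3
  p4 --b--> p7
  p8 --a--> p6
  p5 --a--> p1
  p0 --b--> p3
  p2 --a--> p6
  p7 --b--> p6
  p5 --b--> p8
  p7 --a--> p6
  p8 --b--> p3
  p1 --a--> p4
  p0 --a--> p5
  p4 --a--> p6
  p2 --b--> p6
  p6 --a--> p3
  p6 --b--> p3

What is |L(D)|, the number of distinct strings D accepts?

The useful subgraph on states {p0, p1, p4, p5, p8} is acyclic, so L(D) is finite; the longest accepting path visits 4 useful states, giving maximum string length 3.
Counting accepting paths from p0 by length: 1 of length 0, 2 of length 2, 1 of length 3. Total 4.

4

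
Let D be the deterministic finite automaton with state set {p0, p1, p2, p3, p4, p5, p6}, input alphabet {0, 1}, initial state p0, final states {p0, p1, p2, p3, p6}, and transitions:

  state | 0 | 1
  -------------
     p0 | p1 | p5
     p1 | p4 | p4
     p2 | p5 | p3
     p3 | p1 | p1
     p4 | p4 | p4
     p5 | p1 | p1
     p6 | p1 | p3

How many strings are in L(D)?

4

The useful subgraph on states {p0, p1, p5} is acyclic, so L(D) is finite; the longest accepting path visits 3 useful states, giving maximum string length 2.
Counting accepting paths from p0 by length: 1 of length 0, 1 of length 1, 2 of length 2. Total 4.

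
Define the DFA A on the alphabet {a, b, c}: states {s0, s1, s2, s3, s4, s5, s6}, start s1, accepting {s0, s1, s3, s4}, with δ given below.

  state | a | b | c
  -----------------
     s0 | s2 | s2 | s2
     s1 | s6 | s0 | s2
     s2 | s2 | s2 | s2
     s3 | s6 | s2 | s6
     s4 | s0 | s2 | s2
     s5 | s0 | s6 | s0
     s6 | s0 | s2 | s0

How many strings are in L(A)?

4

The useful subgraph on states {s0, s1, s6} is acyclic, so L(A) is finite; the longest accepting path visits 3 useful states, giving maximum string length 2.
Counting accepting paths from s1 by length: 1 of length 0, 1 of length 1, 2 of length 2. Total 4.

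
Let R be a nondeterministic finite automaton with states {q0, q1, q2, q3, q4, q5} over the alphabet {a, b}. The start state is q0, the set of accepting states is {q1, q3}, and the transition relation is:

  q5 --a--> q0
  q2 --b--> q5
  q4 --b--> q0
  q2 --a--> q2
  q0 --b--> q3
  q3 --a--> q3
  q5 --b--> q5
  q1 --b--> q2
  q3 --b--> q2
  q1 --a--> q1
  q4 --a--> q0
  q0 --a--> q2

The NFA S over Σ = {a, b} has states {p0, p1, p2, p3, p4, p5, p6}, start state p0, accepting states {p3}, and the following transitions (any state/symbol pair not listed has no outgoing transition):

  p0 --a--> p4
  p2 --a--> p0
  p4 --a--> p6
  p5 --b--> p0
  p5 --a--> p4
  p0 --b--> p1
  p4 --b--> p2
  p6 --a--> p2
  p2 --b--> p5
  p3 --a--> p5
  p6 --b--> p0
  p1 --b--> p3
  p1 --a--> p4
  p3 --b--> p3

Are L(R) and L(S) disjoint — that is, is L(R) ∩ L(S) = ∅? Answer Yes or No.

Yes

Exploring the product automaton R × S from the start pair (q0, p0), following both machines on each input symbol, reaches 20 state pairs: (q0, p0), (q2, p4), (q3, p1), (q2, p6), (q5, p2), (q3, p4), (q2, p3), (q2, p2), (q5, p0), (q5, p5), (q3, p6), (q2, p5), (q5, p3), (q2, p0), (q0, p4), (q5, p1), (q3, p2), (q0, p5), (q3, p0), (q2, p1).
R accepts in {q1, q3} and S accepts in {p3}; no reachable pair has both components accepting, so no string drives both machines to acceptance simultaneously and L(R) ∩ L(S) = ∅.
So no string is accepted by both, and the intersection is empty.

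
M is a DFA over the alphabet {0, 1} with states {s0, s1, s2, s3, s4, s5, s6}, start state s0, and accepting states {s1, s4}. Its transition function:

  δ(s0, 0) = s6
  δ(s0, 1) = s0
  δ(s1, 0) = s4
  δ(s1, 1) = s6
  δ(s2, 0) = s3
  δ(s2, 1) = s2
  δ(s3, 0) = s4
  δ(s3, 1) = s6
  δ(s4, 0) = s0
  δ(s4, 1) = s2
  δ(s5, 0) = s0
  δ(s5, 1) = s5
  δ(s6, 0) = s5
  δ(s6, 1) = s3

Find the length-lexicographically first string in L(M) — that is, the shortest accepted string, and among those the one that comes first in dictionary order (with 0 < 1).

010

A breadth-first search from s0 reaches an accepting state first via the path s0 → s6 → s3 → s4 on input 010.
No string of length < 3 is accepted (BFS exhausts all shorter strings without reaching an accepting state), and 010 is the lexicographically least accepting string of length 3.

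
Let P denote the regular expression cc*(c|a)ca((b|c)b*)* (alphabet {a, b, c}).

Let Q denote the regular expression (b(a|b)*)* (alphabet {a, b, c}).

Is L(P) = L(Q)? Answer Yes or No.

No

The string caca is accepted by P but rejected by Q.
So L(P) ≠ L(Q).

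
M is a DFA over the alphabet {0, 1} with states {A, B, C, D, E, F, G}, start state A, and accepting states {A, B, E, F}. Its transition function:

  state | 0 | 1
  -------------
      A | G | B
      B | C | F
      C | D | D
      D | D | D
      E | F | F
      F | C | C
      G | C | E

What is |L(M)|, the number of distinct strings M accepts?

6

The useful subgraph on states {A, B, E, F, G} is acyclic, so L(M) is finite; the longest accepting path visits 4 useful states, giving maximum string length 3.
Counting accepting paths from A by length: 1 of length 0, 1 of length 1, 2 of length 2, 2 of length 3. Total 6.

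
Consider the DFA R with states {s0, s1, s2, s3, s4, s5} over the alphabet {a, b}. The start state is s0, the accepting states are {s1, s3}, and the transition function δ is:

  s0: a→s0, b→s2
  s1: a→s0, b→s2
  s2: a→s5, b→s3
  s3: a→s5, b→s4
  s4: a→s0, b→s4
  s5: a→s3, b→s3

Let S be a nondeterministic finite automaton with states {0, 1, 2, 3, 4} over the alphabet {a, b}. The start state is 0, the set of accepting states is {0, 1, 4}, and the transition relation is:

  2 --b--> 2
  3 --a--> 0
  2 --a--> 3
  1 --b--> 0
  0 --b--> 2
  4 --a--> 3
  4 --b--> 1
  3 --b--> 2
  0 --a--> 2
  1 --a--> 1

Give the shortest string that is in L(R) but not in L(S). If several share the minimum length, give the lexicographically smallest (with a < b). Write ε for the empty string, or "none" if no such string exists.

bb

The string bb is accepted by R but not by S.
No shorter string lies in the difference, and bb is the lexicographically first length-2 string in L(R) \ L(S).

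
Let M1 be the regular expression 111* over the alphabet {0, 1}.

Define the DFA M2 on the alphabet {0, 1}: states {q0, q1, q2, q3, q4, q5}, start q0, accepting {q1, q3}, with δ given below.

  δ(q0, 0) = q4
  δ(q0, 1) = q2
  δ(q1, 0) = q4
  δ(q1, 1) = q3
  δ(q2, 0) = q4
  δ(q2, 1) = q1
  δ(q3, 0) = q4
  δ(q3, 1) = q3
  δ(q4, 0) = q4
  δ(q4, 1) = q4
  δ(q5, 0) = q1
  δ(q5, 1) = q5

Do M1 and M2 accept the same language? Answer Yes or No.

Converting the expression M1 to a DFA (subset construction, then merging equivalent states) gives the minimal DFA with states {r0, r1, r2, r3}, start state r0, accepting states {r3} and transitions r0: 0→r1, 1→r2; r1: 0→r1, 1→r1; r2: 0→r1, 1→r3; r3: 0→r1, 1→r3.
Exploring the product automaton M1 × M2 from the start pair (r0, q0), following both machines on each input symbol, reaches 5 state pairs: (r0, q0), (r1, q4), (r2, q2), (r3, q1), (r3, q3).
M1 accepts in {r3} and M2 accepts in {q1, q3}. In every reachable pair the two components are either both accepting — (r3, q1), (r3, q3) — or both non-accepting, so no string is accepted by exactly one of the machines: L(M1) \ L(M2) and L(M2) \ L(M1) are both empty.
Hence every string is accepted by M1 iff it is accepted by M2, and the two languages coincide.

Yes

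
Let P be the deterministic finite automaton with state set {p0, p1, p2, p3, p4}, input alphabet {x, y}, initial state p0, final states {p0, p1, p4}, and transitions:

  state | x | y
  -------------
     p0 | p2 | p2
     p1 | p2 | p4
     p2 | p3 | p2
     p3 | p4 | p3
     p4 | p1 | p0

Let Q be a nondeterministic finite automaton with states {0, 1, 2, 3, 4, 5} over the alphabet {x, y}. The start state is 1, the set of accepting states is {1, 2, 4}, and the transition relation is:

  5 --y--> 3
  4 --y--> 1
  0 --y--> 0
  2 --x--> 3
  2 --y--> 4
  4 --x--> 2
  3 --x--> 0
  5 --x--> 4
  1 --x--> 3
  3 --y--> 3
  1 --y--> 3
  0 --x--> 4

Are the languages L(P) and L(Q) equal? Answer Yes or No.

Yes

Exploring the product automaton P × Q from the start pair (p0, 1), following both machines on each input symbol, reaches 5 state pairs: (p0, 1), (p2, 3), (p3, 0), (p4, 4), (p1, 2).
P accepts in {p0, p1, p4} and Q accepts in {1, 2, 4}. In every reachable pair the two components are either both accepting — (p0, 1), (p4, 4), (p1, 2) — or both non-accepting, so no string is accepted by exactly one of the machines: L(P) \ L(Q) and L(Q) \ L(P) are both empty.
Hence every string is accepted by P iff it is accepted by Q, and the two languages coincide.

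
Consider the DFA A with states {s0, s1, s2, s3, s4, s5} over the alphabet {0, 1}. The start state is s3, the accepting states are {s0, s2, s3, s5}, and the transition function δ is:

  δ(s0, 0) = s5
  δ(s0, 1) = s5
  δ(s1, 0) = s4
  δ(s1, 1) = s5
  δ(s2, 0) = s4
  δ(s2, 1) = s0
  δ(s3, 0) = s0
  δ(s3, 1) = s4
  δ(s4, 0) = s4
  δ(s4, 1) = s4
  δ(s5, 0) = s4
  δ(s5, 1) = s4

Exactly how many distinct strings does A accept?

4

The useful subgraph on states {s0, s3, s5} is acyclic, so L(A) is finite; the longest accepting path visits 3 useful states, giving maximum string length 2.
Counting accepting paths from s3 by length: 1 of length 0, 1 of length 1, 2 of length 2. Total 4.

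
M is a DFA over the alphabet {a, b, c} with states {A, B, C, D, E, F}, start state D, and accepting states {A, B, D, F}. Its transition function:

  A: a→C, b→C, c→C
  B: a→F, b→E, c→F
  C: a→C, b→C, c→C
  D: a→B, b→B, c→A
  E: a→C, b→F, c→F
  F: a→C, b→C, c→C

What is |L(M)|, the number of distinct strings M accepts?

The useful subgraph on states {A, B, D, E, F} is acyclic, so L(M) is finite; the longest accepting path visits 4 useful states, giving maximum string length 3.
Counting accepting paths from D by length: 1 of length 0, 3 of length 1, 4 of length 2, 4 of length 3. Total 12.

12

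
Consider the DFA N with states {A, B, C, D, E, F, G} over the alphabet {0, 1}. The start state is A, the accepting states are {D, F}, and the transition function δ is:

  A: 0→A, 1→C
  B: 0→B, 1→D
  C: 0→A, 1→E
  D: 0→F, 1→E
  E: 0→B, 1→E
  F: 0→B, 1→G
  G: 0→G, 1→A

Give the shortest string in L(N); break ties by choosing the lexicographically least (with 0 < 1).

1101

A breadth-first search from A reaches an accepting state first via the path A → C → E → B → D on input 1101.
No string of length < 4 is accepted (BFS exhausts all shorter strings without reaching an accepting state), and 1101 is the lexicographically least accepting string of length 4.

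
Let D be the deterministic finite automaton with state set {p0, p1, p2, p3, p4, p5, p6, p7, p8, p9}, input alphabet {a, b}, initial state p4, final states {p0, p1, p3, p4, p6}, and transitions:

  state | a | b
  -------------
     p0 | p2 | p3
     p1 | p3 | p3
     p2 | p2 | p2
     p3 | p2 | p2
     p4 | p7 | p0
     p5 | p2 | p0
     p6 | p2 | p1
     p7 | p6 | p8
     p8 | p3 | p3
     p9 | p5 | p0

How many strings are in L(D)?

The useful subgraph on states {p0, p1, p3, p4, p6, p7, p8} is acyclic, so L(D) is finite; the longest accepting path visits 5 useful states, giving maximum string length 4.
Counting accepting paths from p4 by length: 1 of length 0, 1 of length 1, 2 of length 2, 3 of length 3, 2 of length 4. Total 9.

9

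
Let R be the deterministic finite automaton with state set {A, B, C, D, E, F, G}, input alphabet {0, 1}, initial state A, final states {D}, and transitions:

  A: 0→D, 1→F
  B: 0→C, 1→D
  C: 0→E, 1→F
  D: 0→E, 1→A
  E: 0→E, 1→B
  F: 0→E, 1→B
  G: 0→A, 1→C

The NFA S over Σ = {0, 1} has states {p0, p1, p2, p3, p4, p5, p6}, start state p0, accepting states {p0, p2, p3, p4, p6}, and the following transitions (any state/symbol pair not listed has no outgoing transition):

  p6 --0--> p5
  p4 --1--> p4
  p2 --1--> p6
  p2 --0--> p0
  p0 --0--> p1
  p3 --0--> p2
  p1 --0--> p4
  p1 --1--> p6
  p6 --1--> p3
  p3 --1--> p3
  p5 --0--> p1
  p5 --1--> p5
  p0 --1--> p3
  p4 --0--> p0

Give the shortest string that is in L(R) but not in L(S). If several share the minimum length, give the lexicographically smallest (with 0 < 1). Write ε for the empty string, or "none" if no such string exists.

The string 0 is accepted by R but not by S.
No shorter string lies in the difference, and 0 is the lexicographically first length-1 string in L(R) \ L(S).

0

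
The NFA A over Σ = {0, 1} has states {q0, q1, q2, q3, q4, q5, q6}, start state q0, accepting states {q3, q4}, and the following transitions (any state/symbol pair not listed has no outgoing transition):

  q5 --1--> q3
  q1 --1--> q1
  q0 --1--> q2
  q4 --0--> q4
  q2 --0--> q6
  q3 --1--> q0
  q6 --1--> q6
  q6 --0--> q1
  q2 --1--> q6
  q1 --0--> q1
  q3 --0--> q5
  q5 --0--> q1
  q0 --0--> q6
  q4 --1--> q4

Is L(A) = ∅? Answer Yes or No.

Yes

The states reachable from the start state are {q0, q1, q2, q6}.
None of the accepting states {q3, q4} is reachable, so no string is accepted and L(A) = ∅.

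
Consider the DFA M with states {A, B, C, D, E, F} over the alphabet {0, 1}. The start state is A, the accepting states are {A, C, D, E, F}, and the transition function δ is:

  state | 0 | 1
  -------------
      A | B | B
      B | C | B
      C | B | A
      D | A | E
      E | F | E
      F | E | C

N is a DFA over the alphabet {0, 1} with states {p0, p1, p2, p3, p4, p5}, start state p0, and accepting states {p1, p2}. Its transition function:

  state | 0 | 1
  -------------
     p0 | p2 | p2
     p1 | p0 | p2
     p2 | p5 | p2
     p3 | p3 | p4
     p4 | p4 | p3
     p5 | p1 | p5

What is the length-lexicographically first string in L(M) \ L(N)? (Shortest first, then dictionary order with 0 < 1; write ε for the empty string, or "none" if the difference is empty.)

ε

The empty string ε is accepted by M but not by N.
Since ε is the unique shortest string, it is the required witness.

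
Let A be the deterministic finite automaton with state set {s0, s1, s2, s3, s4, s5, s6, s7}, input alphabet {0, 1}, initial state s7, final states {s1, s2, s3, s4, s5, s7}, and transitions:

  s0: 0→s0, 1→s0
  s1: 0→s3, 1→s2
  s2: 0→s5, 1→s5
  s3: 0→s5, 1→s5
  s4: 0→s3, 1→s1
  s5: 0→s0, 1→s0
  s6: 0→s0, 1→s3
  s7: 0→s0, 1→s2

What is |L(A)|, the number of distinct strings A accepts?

The useful subgraph on states {s2, s5, s7} is acyclic, so L(A) is finite; the longest accepting path visits 3 useful states, giving maximum string length 2.
Counting accepting paths from s7 by length: 1 of length 0, 1 of length 1, 2 of length 2. Total 4.

4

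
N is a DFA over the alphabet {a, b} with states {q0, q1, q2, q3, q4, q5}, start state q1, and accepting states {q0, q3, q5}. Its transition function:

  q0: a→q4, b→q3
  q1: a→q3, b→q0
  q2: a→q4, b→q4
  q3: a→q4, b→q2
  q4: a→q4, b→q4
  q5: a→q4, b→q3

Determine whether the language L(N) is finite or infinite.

finite

The useful states (reachable from q1 and able to reach an accepting state) are {q0, q1, q3}.
Restricted to these states the transition graph has no cycle, so every accepting path has bounded length and L is finite.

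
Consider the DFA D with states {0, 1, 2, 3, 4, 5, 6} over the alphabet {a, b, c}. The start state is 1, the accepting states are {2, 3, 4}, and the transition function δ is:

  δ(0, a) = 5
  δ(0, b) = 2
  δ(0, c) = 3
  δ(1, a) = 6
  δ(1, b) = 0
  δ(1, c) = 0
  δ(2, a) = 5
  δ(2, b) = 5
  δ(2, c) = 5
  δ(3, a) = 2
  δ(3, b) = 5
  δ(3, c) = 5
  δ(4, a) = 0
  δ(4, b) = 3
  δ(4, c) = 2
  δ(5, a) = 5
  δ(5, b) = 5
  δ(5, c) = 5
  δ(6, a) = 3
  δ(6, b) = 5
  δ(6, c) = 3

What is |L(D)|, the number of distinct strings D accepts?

The useful subgraph on states {0, 1, 2, 3, 6} is acyclic, so L(D) is finite; the longest accepting path visits 4 useful states, giving maximum string length 3.
Counting accepting paths from 1 by length: 6 of length 2, 4 of length 3. Total 10.

10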